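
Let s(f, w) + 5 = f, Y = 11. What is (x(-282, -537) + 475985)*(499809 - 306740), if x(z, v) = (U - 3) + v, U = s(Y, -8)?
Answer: 91794849119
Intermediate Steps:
s(f, w) = -5 + f
U = 6 (U = -5 + 11 = 6)
x(z, v) = 3 + v (x(z, v) = (6 - 3) + v = 3 + v)
(x(-282, -537) + 475985)*(499809 - 306740) = ((3 - 537) + 475985)*(499809 - 306740) = (-534 + 475985)*193069 = 475451*193069 = 91794849119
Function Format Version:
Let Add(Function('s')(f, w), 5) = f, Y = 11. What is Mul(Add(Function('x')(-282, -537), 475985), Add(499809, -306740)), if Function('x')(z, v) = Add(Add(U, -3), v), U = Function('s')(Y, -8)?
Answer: 91794849119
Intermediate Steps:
Function('s')(f, w) = Add(-5, f)
U = 6 (U = Add(-5, 11) = 6)
Function('x')(z, v) = Add(3, v) (Function('x')(z, v) = Add(Add(6, -3), v) = Add(3, v))
Mul(Add(Function('x')(-282, -537), 475985), Add(499809, -306740)) = Mul(Add(Add(3, -537), 475985), Add(499809, -306740)) = Mul(Add(-534, 475985), 193069) = Mul(475451, 193069) = 91794849119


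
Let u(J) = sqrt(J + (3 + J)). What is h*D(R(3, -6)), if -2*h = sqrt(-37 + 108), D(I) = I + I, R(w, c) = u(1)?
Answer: -sqrt(355) ≈ -18.841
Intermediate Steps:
u(J) = sqrt(3 + 2*J)
R(w, c) = sqrt(5) (R(w, c) = sqrt(3 + 2*1) = sqrt(3 + 2) = sqrt(5))
D(I) = 2*I
h = -sqrt(71)/2 (h = -sqrt(-37 + 108)/2 = -sqrt(71)/2 ≈ -4.2131)
h*D(R(3, -6)) = (-sqrt(71)/2)*(2*sqrt(5)) = -sqrt(355)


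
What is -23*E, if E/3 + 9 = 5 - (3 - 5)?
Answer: 138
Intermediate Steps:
E = -6 (E = -27 + 3*(5 - (3 - 5)) = -27 + 3*(5 - 1*(-2)) = -27 + 3*(5 + 2) = -27 + 3*7 = -27 + 21 = -6)
-23*E = -23*(-6) = 138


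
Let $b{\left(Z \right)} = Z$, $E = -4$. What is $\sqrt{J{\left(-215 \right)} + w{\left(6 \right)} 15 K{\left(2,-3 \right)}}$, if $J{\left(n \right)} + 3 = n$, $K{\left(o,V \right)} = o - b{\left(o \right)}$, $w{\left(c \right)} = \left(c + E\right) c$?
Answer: $i \sqrt{218} \approx 14.765 i$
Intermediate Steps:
$w{\left(c \right)} = c \left(-4 + c\right)$ ($w{\left(c \right)} = \left(c - 4\right) c = \left(-4 + c\right) c = c \left(-4 + c\right)$)
$K{\left(o,V \right)} = 0$ ($K{\left(o,V \right)} = o - o = 0$)
$J{\left(n \right)} = -3 + n$
$\sqrt{J{\left(-215 \right)} + w{\left(6 \right)} 15 K{\left(2,-3 \right)}} = \sqrt{\left(-3 - 215\right) + 6 \left(-4 + 6\right) 15 \cdot 0} = \sqrt{-218 + 6 \cdot 2 \cdot 15 \cdot 0} = \sqrt{-218 + 12 \cdot 15 \cdot 0} = \sqrt{-218 + 180 \cdot 0} = \sqrt{-218 + 0} = \sqrt{-218} = i \sqrt{218}$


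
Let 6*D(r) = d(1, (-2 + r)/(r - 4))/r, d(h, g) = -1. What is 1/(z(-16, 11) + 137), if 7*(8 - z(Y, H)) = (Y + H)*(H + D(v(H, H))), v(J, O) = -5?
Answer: 42/6421 ≈ 0.0065410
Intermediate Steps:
D(r) = -1/(6*r) (D(r) = (-1/r)/6 = -1/(6*r))
z(Y, H) = 8 - (1/30 + H)*(H + Y)/7 (z(Y, H) = 8 - (Y + H)*(H - ⅙/(-5))/7 = 8 - (H + Y)*(H - ⅙*(-⅕))/7 = 8 - (H + Y)*(H + 1/30)/7 = 8 - (H + Y)*(1/30 + H)/7 = 8 - (1/30 + H)*(H + Y)/7)
1/(z(-16, 11) + 137) = 1/((8 - ⅐*11² - 1/210*11 - 1/210*(-16) - ⅐*11*(-16)) + 137) = 1/((8 - ⅐*121 - 11/210 + 8/105 + 176/7) + 137) = 1/((8 - 121/7 - 11/210 + 8/105 + 176/7) + 137) = 1/(667/42 + 137) = 1/(6421/42) = 42/6421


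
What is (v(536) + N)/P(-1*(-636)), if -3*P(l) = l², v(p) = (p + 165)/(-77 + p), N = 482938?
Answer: -221669243/61887888 ≈ -3.5818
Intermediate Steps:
v(p) = (165 + p)/(-77 + p)
P(l) = -l²/3
(v(536) + N)/P(-1*(-636)) = ((165 + 536)/(-77 + 536) + 482938)/((-(-1*(-636))²/3)) = (701/459 + 482938)/((-⅓*636²)) = ((1/459)*701 + 482938)/((-⅓*404496)) = (701/459 + 482938)/(-134832) = (221669243/459)*(-1/134832) = -221669243/61887888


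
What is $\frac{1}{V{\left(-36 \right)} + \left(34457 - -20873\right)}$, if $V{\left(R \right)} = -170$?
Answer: $\frac{1}{55160} \approx 1.8129 \cdot 10^{-5}$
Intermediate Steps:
$\frac{1}{V{\left(-36 \right)} + \left(34457 - -20873\right)} = \frac{1}{-170 + \left(34457 - -20873\right)} = \frac{1}{-170 + \left(34457 + 20873\right)} = \frac{1}{-170 + 55330} = \frac{1}{55160}$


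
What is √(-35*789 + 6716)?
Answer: I*√20899 ≈ 144.56*I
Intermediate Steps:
√(-35*789 + 6716) = √(-27615 + 6716) = √(-20899) = I*√20899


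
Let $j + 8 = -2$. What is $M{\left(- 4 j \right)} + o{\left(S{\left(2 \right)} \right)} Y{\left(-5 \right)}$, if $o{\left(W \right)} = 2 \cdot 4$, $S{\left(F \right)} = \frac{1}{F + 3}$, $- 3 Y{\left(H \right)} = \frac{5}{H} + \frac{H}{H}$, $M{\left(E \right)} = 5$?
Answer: $5$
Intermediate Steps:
$j = -10$ ($j = -8 - 2 = -10$)
$Y{\left(H \right)} = - \frac{1}{3} - \frac{5}{3 H}$ ($Y{\left(H \right)} = - \frac{\frac{5}{H} + \frac{H}{H}}{3} = - \frac{\frac{5}{H} + 1}{3} = - \frac{1 + \frac{5}{H}}{3} = - \frac{1}{3} - \frac{5}{3 H}$)
$S{\left(F \right)} = \frac{1}{3 + F}$
$o{\left(W \right)} = 8$
$M{\left(- 4 j \right)} + o{\left(S{\left(2 \right)} \right)} Y{\left(-5 \right)} = 5 + 8 \frac{-5 - -5}{3 \left(-5\right)} = 5 + 8 \cdot \frac{1}{3} \left(- \frac{1}{5}\right) \left(-5 + 5\right) = 5 + 8 \cdot \frac{1}{3} \left(- \frac{1}{5}\right) 0 = 5 + 8 \cdot 0 = 5 + 0 = 5$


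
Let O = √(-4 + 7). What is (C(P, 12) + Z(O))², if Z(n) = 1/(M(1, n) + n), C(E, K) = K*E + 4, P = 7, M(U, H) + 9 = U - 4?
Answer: 51220273/6627 - 8264*√3/6627 ≈ 7726.9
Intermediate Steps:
M(U, H) = -13 + U (M(U, H) = -9 + (U - 4) = -9 + (-4 + U) = -13 + U)
C(E, K) = 4 + E*K (C(E, K) = E*K + 4 = 4 + E*K)
O = √3 ≈ 1.7320
Z(n) = 1/(-12 + n) (Z(n) = 1/((-13 + 1) + n) = 1/(-12 + n))
(C(P, 12) + Z(O))² = ((4 + 7*12) + 1/(-12 + √3))² = ((4 + 84) + 1/(-12 + √3))² = (88 + 1/(-12 + √3))²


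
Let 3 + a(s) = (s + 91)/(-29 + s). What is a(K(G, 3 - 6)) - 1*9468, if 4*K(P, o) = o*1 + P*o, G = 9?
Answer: -691550/73 ≈ -9473.3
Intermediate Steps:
K(P, o) = o/4 + P*o/4 (K(P, o) = (o*1 + P*o)/4 = (o + P*o)/4 = o/4 + P*o/4)
a(s) = -3 + (91 + s)/(-29 + s) (a(s) = -3 + (s + 91)/(-29 + s) = -3 + (91 + s)/(-29 + s))
a(K(G, 3 - 6)) - 1*9468 = 2*(89 - (3 - 6)*(1 + 9)/4)/(-29 + (3 - 6)*(1 + 9)/4) - 1*9468 = 2*(89 - (-3)*10/4)/(-29 + (¼)*(-3)*10) - 9468 = 2*(89 - 1*(-15/2))/(-29 - 15/2) - 9468 = 2*(89 + 15/2)/(-73/2) - 9468 = 2*(-2/73)*(193/2) - 9468 = -386/73 - 9468 = -691550/73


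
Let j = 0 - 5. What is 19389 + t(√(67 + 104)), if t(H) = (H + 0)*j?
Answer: 19389 - 15*√19 ≈ 19324.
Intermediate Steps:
j = -5
t(H) = -5*H (t(H) = (H + 0)*(-5) = H*(-5) = -5*H)
19389 + t(√(67 + 104)) = 19389 - 5*√(67 + 104) = 19389 - 15*√19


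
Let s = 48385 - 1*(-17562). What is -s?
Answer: -65947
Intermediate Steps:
s = 65947 (s = 48385 + 17562 = 65947)
-s = -1*65947 = -65947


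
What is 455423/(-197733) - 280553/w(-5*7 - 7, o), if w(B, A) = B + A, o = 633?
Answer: -6193749038/12984467 ≈ -477.01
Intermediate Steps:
w(B, A) = A + B
455423/(-197733) - 280553/w(-5*7 - 7, o) = 455423/(-197733) - 280553/(633 + (-5*7 - 7)) = 455423*(-1/197733) - 280553/(633 + (-35 - 7)) = -455423/197733 - 280553/(633 - 42) = -455423/197733 - 280553/591 = -6193749038/12984467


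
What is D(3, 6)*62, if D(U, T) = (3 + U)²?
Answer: 2232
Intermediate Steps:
D(3, 6)*62 = (3 + 3)²*62 = 6²*62 = 36*62 = 2232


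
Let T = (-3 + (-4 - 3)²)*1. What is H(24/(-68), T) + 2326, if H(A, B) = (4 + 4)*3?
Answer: 2350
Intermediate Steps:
T = 46 (T = (-3 + (-7)²)*1 = (-3 + 49)*1 = 46*1 = 46)
H(A, B) = 24 (H(A, B) = 8*3 = 24)
H(24/(-68), T) + 2326 = 24 + 2326 = 2350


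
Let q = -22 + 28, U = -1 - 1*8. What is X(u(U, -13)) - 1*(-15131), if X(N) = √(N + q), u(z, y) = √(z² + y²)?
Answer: 15131 + √(6 + 5*√10) ≈ 15136.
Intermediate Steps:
U = -9 (U = -1 - 8 = -9)
q = 6
u(z, y) = √(y² + z²)
X(N) = √(6 + N) (X(N) = √(N + 6) = √(6 + N))
X(u(U, -13)) - 1*(-15131) = √(6 + √((-13)² + (-9)²)) - 1*(-15131) = √(6 + √(169 + 81)) + 15131 = √(6 + √250) + 15131 = √(6 + 5*√10) + 15131 = 15131 + √(6 + 5*√10)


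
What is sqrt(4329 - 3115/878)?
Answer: sqrt(3334421866)/878 ≈ 65.768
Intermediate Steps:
sqrt(4329 - 3115/878) = sqrt(3797747/878) = sqrt(3334421866)/878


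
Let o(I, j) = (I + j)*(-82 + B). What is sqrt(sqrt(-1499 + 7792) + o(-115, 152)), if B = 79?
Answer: sqrt(-111 + sqrt(6293)) ≈ 5.6277*I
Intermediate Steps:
o(I, j) = -3*I - 3*j (o(I, j) = (I + j)*(-82 + 79) = (I + j)*(-3) = -3*I - 3*j)
sqrt(sqrt(-1499 + 7792) + o(-115, 152)) = sqrt(sqrt(-1499 + 7792) + (-3*(-115) - 3*152)) = sqrt(sqrt(6293) + (345 - 456)) = sqrt(sqrt(6293) - 111) = sqrt(-111 + sqrt(6293))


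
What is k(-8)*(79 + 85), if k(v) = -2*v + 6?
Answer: 3608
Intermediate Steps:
k(v) = 6 - 2*v
k(-8)*(79 + 85) = (6 - 2*(-8))*(79 + 85) = (6 + 16)*164 = 22*164 = 3608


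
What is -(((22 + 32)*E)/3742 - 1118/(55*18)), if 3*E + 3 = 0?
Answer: 1059254/926145 ≈ 1.1437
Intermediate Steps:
E = -1 (E = -1 + (⅓)*0 = -1 + 0 = -1)
-(((22 + 32)*E)/3742 - 1118/(55*18)) = -(((22 + 32)*(-1))/3742 - 1118/(55*18)) = -((54*(-1))*(1/3742) - 1118/990) = -(-54*1/3742 - 1118*1/990) = -(-27/1871 - 559/495) = -1*(-1059254/926145) = 1059254/926145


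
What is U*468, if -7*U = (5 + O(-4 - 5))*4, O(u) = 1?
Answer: -11232/7 ≈ -1604.6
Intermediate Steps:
U = -24/7 (U = -(5 + 1)*4/7 = -6*4/7 = -⅐*24 = -24/7 ≈ -3.4286)
U*468 = -24/7*468 = -11232/7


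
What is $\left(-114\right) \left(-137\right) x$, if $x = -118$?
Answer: $-1842924$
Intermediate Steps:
$\left(-114\right) \left(-137\right) x = \left(-114\right) \left(-137\right) \left(-118\right) = 15618 \left(-118\right) = -1842924$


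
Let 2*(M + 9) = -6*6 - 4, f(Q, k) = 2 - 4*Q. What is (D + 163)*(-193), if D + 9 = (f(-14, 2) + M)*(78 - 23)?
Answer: -337557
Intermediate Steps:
M = -29 (M = -9 + (-6*6 - 4)/2 = -9 + (-36 - 4)/2 = -9 + (½)*(-40) = -9 - 20 = -29)
D = 1586 (D = -9 + ((2 - 4*(-14)) - 29)*(78 - 23) = -9 + ((2 + 56) - 29)*55 = -9 + (58 - 29)*55 = -9 + 29*55 = -9 + 1595 = 1586)
(D + 163)*(-193) = (1586 + 163)*(-193) = 1749*(-193) = -337557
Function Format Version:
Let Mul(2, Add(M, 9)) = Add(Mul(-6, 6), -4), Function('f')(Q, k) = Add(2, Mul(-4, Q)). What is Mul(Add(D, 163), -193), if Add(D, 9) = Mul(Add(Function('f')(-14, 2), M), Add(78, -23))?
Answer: -337557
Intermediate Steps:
M = -29 (M = Add(-9, Mul(Rational(1, 2), Add(Mul(-6, 6), -4))) = Add(-9, Mul(Rational(1, 2), Add(-36, -4))) = Add(-9, Mul(Rational(1, 2), -40)) = Add(-9, -20) = -29)
D = 1586 (D = Add(-9, Mul(Add(Add(2, Mul(-4, -14)), -29), Add(78, -23))) = Add(-9, Mul(Add(Add(2, 56), -29), 55)) = Add(-9, Mul(Add(58, -29), 55)) = Add(-9, Mul(29, 55)) = Add(-9, 1595) = 1586)
Mul(Add(D, 163), -193) = Mul(Add(1586, 163), -193) = Mul(1749, -193) = -337557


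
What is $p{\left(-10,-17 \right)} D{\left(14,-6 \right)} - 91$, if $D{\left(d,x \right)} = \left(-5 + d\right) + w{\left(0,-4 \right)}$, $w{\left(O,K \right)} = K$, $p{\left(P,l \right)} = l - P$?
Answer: $-126$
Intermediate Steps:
$D{\left(d,x \right)} = -9 + d$ ($D{\left(d,x \right)} = \left(-5 + d\right) - 4 = -9 + d$)
$p{\left(-10,-17 \right)} D{\left(14,-6 \right)} - 91 = \left(-17 - -10\right) \left(-9 + 14\right) - 91 = \left(-17 + 10\right) 5 - 91 = \left(-7\right) 5 - 91 = -35 - 91 = -126$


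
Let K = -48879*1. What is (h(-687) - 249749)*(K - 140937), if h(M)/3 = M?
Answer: 47797566960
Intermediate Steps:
K = -48879
h(M) = 3*M
(h(-687) - 249749)*(K - 140937) = (3*(-687) - 249749)*(-48879 - 140937) = (-2061 - 249749)*(-189816) = -251810*(-189816) = 47797566960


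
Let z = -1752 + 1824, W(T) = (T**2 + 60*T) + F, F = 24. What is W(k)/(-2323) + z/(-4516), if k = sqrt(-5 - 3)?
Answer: -59878/2622667 - 120*I*sqrt(2)/2323 ≈ -0.022831 - 0.073055*I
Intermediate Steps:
k = 2*I*sqrt(2) (k = sqrt(-8) = 2*I*sqrt(2) ≈ 2.8284*I)
W(T) = 24 + T**2 + 60*T (W(T) = (T**2 + 60*T) + 24 = 24 + T**2 + 60*T)
z = 72
W(k)/(-2323) + z/(-4516) = (24 + (2*I*sqrt(2))**2 + 60*(2*I*sqrt(2)))/(-2323) + 72/(-4516) = (24 - 8 + 120*I*sqrt(2))*(-1/2323) + 72*(-1/4516) = (16 + 120*I*sqrt(2))*(-1/2323) - 18/1129 = (-16/2323 - 120*I*sqrt(2)/2323) - 18/1129 = -59878/2622667 - 120*I*sqrt(2)/2323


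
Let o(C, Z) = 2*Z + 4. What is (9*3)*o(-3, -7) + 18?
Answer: -252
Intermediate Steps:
o(C, Z) = 4 + 2*Z
(9*3)*o(-3, -7) + 18 = (9*3)*(4 + 2*(-7)) + 18 = 27*(4 - 14) + 18 = 27*(-10) + 18 = -270 + 18 = -252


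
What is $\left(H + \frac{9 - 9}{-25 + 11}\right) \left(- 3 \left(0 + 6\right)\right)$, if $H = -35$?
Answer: $630$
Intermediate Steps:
$\left(H + \frac{9 - 9}{-25 + 11}\right) \left(- 3 \left(0 + 6\right)\right) = \left(-35 + \frac{9 - 9}{-25 + 11}\right) \left(- 3 \left(0 + 6\right)\right) = \left(-35 + \frac{0}{-14}\right) \left(\left(-3\right) 6\right) = \left(-35 + 0 \left(- \frac{1}{14}\right)\right) \left(-18\right) = \left(-35 + 0\right) \left(-18\right) = \left(-35\right) \left(-18\right) = 630$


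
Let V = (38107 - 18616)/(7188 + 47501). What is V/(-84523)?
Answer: -19491/4622478347 ≈ -4.2166e-6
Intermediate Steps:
V = 19491/54689 ≈ 0.35640
V/(-84523) = (19491/54689)/(-84523) = (19491/54689)*(-1/84523) = -19491/4622478347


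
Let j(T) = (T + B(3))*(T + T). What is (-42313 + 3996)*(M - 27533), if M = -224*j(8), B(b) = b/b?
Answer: 2290935113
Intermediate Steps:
B(b) = 1
j(T) = 2*T*(1 + T) (j(T) = (T + 1)*(T + T) = (1 + T)*(2*T) = 2*T*(1 + T))
M = -32256 (M = -448*8*(1 + 8) = -448*8*9 = -224*144 = -32256)
(-42313 + 3996)*(M - 27533) = (-42313 + 3996)*(-32256 - 27533) = -38317*(-59789) = 2290935113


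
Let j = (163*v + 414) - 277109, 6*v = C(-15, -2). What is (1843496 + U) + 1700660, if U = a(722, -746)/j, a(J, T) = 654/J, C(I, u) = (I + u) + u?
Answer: 2128050856070410/600439387 ≈ 3.5442e+6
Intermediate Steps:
C(I, u) = I + 2*u
v = -19/6 (v = (-15 + 2*(-2))/6 = (-15 - 4)/6 = (1/6)*(-19) = -19/6 ≈ -3.1667)
j = -1663267/6 (j = (163*(-19/6) + 414) - 277109 = (-3097/6 + 414) - 277109 = -613/6 - 277109 = -1663267/6 ≈ -2.7721e+5)
U = -1962/600439387 (U = (654/722)/(-1663267/6) = (654*(1/722))*(-6/1663267) = (327/361)*(-6/1663267) = -1962/600439387 ≈ -3.2676e-6)
(1843496 + U) + 1700660 = (1843496 - 1962/600439387) + 1700660 = 1106907608174990/600439387 + 1700660 = 2128050856070410/600439387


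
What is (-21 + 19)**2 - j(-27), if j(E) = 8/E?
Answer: 116/27 ≈ 4.2963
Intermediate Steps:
(-21 + 19)**2 - j(-27) = (-21 + 19)**2 - 8/(-27) = (-2)**2 - 8*(-1)/27 = 4 - 1*(-8/27) = 4 + 8/27 = 116/27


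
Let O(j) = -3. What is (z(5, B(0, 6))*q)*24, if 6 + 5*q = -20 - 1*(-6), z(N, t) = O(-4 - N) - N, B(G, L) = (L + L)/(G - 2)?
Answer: 768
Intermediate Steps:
B(G, L) = 2*L/(-2 + G) (B(G, L) = (2*L)/(-2 + G) = 2*L/(-2 + G))
z(N, t) = -3 - N
q = -4 (q = -6/5 + (-20 - 1*(-6))/5 = -6/5 + (-20 + 6)/5 = -6/5 + (⅕)*(-14) = -6/5 - 14/5 = -4)
(z(5, B(0, 6))*q)*24 = ((-3 - 1*5)*(-4))*24 = ((-3 - 5)*(-4))*24 = -8*(-4)*24 = 32*24 = 768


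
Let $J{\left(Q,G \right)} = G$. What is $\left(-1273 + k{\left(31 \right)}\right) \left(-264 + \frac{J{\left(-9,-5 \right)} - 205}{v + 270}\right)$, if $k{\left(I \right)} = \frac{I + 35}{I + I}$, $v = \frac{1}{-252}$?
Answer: $\frac{22914192480}{68039} \approx 3.3678 \cdot 10^{5}$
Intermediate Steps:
$v = - \frac{1}{252} \approx -0.0039683$
$k{\left(I \right)} = \frac{35 + I}{2 I}$
$\left(-1273 + k{\left(31 \right)}\right) \left(-264 + \frac{J{\left(-9,-5 \right)} - 205}{v + 270}\right) = \left(-1273 + \frac{35 + 31}{2 \cdot 31}\right) \left(-264 + \frac{-5 - 205}{- \frac{1}{252} + 270}\right) = \left(-1273 + \frac{1}{2} \cdot \frac{1}{31} \cdot 66\right) \left(-264 - \frac{210}{\frac{68039}{252}}\right) = \left(-1273 + \frac{33}{31}\right) \left(-264 - \frac{52920}{68039}\right) = - \frac{39430 \left(-264 - \frac{52920}{68039}\right)}{31} = \left(- \frac{39430}{31}\right) \left(- \frac{18015216}{68039}\right) = \frac{22914192480}{68039}$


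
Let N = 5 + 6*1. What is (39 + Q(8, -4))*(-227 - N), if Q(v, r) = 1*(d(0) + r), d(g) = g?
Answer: -8330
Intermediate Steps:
N = 11 (N = 5 + 6 = 11)
Q(v, r) = r (Q(v, r) = 1*(0 + r) = 1*r = r)
(39 + Q(8, -4))*(-227 - N) = (39 - 4)*(-227 - 1*11) = 35*(-227 - 11) = 35*(-238) = -8330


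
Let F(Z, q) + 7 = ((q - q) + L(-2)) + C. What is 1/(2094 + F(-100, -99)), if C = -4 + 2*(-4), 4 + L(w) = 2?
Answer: 1/2073 ≈ 0.00048239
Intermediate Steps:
L(w) = -2 (L(w) = -4 + 2 = -2)
C = -12 (C = -4 - 8 = -12)
F(Z, q) = -21 (F(Z, q) = -7 + (((q - q) - 2) - 12) = -7 + ((0 - 2) - 12) = -7 + (-2 - 12) = -7 - 14 = -21)
1/(2094 + F(-100, -99)) = 1/(2094 - 21) = 1/2073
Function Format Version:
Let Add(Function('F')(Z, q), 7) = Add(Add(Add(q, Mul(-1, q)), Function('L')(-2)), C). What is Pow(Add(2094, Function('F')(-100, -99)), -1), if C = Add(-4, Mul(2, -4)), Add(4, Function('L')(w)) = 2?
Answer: Rational(1, 2073) ≈ 0.00048239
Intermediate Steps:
Function('L')(w) = -2 (Function('L')(w) = Add(-4, 2) = -2)
C = -12 (C = Add(-4, -8) = -12)
Function('F')(Z, q) = -21 (Function('F')(Z, q) = Add(-7, Add(Add(Add(q, Mul(-1, q)), -2), -12)) = Add(-7, Add(Add(0, -2), -12)) = Add(-7, Add(-2, -12)) = Add(-7, -14) = -21)
Pow(Add(2094, Function('F')(-100, -99)), -1) = Pow(Add(2094, -21), -1) = Pow(2073, -1) = Rational(1, 2073)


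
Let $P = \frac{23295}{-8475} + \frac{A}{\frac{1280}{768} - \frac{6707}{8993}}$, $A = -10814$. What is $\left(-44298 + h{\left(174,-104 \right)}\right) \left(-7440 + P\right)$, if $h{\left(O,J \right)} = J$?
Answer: $\frac{2989498777585711}{3509215} \approx 8.519 \cdot 10^{8}$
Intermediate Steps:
$P = - \frac{82438922311}{7018430}$ ($P = \frac{23295}{-8475} - \frac{10814}{\frac{1280}{768} - \frac{6707}{8993}} = 23295 \left(- \frac{1}{8475}\right) - \frac{10814}{1280 \cdot \frac{1}{768} - \frac{6707}{8993}} = - \frac{1553}{565} - \frac{10814}{\frac{5}{3} - \frac{6707}{8993}} = - \frac{1553}{565} - \frac{10814}{\frac{24844}{26979}} = - \frac{1553}{565} - \frac{145875453}{12422} = - \frac{82438922311}{7018430} \approx -11746.0$)
$\left(-44298 + h{\left(174,-104 \right)}\right) \left(-7440 + P\right) = \left(-44298 - 104\right) \left(-7440 - \frac{82438922311}{7018430}\right) = \left(-44402\right) \left(- \frac{134656041511}{7018430}\right) = \frac{2989498777585711}{3509215}$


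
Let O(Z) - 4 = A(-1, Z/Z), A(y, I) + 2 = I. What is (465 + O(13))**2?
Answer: 219024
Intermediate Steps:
A(y, I) = -2 + I
O(Z) = 3 (O(Z) = 4 + (-2 + Z/Z) = 4 + (-2 + 1) = 4 - 1 = 3)
(465 + O(13))**2 = (465 + 3)**2 = 468**2 = 219024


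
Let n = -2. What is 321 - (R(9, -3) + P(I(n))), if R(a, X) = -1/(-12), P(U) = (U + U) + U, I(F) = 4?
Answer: 3707/12 ≈ 308.92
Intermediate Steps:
P(U) = 3*U (P(U) = 2*U + U = 3*U)
R(a, X) = 1/12 (R(a, X) = -1*(-1/12) = 1/12)
321 - (R(9, -3) + P(I(n))) = 321 - (1/12 + 3*4) = 321 - (1/12 + 12) = 321 - 1*145/12 = 321 - 145/12 = 3707/12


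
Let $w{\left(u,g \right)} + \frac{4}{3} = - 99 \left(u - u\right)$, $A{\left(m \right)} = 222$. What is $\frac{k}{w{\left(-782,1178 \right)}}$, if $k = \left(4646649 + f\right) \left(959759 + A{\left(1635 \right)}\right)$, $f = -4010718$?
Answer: $- \frac{1831445031933}{4} \approx -4.5786 \cdot 10^{11}$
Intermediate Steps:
$w{\left(u,g \right)} = - \frac{4}{3}$ ($w{\left(u,g \right)} = - \frac{4}{3} - 99 \left(u - u\right) = - \frac{4}{3} - 0 = - \frac{4}{3} + 0 = - \frac{4}{3}$)
$k = 610481677311$ ($k = \left(4646649 - 4010718\right) \left(959759 + 222\right) = 635931 \cdot 959981 = 610481677311$)
$\frac{k}{w{\left(-782,1178 \right)}} = \frac{610481677311}{- \frac{4}{3}} = 610481677311 \left(- \frac{3}{4}\right) = - \frac{1831445031933}{4}$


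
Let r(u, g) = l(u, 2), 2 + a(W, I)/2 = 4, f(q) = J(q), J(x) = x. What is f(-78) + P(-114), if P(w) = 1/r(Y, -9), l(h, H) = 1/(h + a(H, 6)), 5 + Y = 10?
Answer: -69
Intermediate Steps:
Y = 5 (Y = -5 + 10 = 5)
f(q) = q
a(W, I) = 4 (a(W, I) = -4 + 2*4 = -4 + 8 = 4)
l(h, H) = 1/(4 + h) (l(h, H) = 1/(h + 4) = 1/(4 + h))
r(u, g) = 1/(4 + u)
P(w) = 9 (P(w) = 1/(1/(4 + 5)) = 1/(1/9) = 1/(⅑) = 9)
f(-78) + P(-114) = -78 + 9 = -69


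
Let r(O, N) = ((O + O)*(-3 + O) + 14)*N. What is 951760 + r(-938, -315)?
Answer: -555127190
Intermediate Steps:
r(O, N) = N*(14 + 2*O*(-3 + O)) (r(O, N) = ((2*O)*(-3 + O) + 14)*N = (2*O*(-3 + O) + 14)*N = (14 + 2*O*(-3 + O))*N = N*(14 + 2*O*(-3 + O)))
951760 + r(-938, -315) = 951760 + 2*(-315)*(7 + (-938)² - 3*(-938)) = 951760 + 2*(-315)*(7 + 879844 + 2814) = 951760 + 2*(-315)*882665 = 951760 - 556078950 = -555127190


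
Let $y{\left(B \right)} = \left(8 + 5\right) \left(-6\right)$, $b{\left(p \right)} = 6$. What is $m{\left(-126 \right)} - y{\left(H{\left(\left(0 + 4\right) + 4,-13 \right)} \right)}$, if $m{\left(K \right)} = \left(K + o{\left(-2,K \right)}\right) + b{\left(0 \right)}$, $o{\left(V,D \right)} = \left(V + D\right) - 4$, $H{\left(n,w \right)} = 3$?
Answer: $-174$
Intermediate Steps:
$y{\left(B \right)} = -78$ ($y{\left(B \right)} = 13 \left(-6\right) = -78$)
$o{\left(V,D \right)} = -4 + D + V$ ($o{\left(V,D \right)} = \left(D + V\right) - 4 = -4 + D + V$)
$m{\left(K \right)} = 2 K$ ($m{\left(K \right)} = \left(K - \left(6 - K\right)\right) + 6 = \left(K + \left(-6 + K\right)\right) + 6 = \left(-6 + 2 K\right) + 6 = 2 K$)
$m{\left(-126 \right)} - y{\left(H{\left(\left(0 + 4\right) + 4,-13 \right)} \right)} = 2 \left(-126\right) - -78 = -252 + 78 = -174$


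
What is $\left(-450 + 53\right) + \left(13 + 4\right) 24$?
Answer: $11$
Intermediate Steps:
$\left(-450 + 53\right) + \left(13 + 4\right) 24 = -397 + 17 \cdot 24 = -397 + 408 = 11$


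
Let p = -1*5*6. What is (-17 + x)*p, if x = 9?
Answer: 240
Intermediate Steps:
p = -30 (p = -5*6 = -30)
(-17 + x)*p = (-17 + 9)*(-30) = -8*(-30) = 240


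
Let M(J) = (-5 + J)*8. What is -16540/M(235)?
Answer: -827/92 ≈ -8.9891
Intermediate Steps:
M(J) = -40 + 8*J
-16540/M(235) = -16540/(-40 + 8*235) = -16540/(-40 + 1880) = -16540/1840 = -16540*1/1840 = -827/92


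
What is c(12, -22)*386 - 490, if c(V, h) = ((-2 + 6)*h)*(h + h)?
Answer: 1494102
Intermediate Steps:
c(V, h) = 8*h**2 (c(V, h) = (4*h)*(2*h) = 8*h**2)
c(12, -22)*386 - 490 = (8*(-22)**2)*386 - 490 = (8*484)*386 - 490 = 3872*386 - 490 = 1494592 - 490 = 1494102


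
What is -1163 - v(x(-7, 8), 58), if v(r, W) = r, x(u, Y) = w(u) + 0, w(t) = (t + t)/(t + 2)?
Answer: -5829/5 ≈ -1165.8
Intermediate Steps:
w(t) = 2*t/(2 + t) (w(t) = (2*t)/(2 + t) = 2*t/(2 + t))
x(u, Y) = 2*u/(2 + u) (x(u, Y) = 2*u/(2 + u) + 0 = 2*u/(2 + u))
-1163 - v(x(-7, 8), 58) = -1163 - 2*(-7)/(2 - 7) = -1163 - 2*(-7)/(-5) = -1163 - 2*(-7)*(-1)/5 = -1163 - 1*14/5 = -1163 - 14/5 = -5829/5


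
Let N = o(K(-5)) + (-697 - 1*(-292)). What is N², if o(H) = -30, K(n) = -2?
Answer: 189225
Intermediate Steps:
N = -435 (N = -30 + (-697 - 1*(-292)) = -30 + (-697 + 292) = -30 - 405 = -435)
N² = (-435)² = 189225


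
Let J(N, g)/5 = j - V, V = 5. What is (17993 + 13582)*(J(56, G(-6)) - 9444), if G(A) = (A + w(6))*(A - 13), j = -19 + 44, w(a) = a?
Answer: -295036800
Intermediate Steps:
j = 25
G(A) = (-13 + A)*(6 + A) (G(A) = (A + 6)*(A - 13) = (6 + A)*(-13 + A) = (-13 + A)*(6 + A))
J(N, g) = 100 (J(N, g) = 5*(25 - 1*5) = 5*(25 - 5) = 5*20 = 100)
(17993 + 13582)*(J(56, G(-6)) - 9444) = (17993 + 13582)*(100 - 9444) = 31575*(-9344) = -295036800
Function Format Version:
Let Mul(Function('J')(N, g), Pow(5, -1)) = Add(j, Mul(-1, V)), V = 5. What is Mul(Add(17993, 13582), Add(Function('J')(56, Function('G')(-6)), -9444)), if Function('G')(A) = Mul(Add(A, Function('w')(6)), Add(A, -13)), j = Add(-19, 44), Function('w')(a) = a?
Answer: -295036800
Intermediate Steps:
j = 25
Function('G')(A) = Mul(Add(-13, A), Add(6, A)) (Function('G')(A) = Mul(Add(A, 6), Add(A, -13)) = Mul(Add(6, A), Add(-13, A)) = Mul(Add(-13, A), Add(6, A)))
Function('J')(N, g) = 100 (Function('J')(N, g) = Mul(5, Add(25, Mul(-1, 5))) = Mul(5, Add(25, -5)) = Mul(5, 20) = 100)
Mul(Add(17993, 13582), Add(Function('J')(56, Function('G')(-6)), -9444)) = Mul(Add(17993, 13582), Add(100, -9444)) = Mul(31575, -9344) = -295036800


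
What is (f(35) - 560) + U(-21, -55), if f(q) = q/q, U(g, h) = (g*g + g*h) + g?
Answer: 1016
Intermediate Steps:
U(g, h) = g + g² + g*h (U(g, h) = (g² + g*h) + g = g + g² + g*h)
f(q) = 1
(f(35) - 560) + U(-21, -55) = (1 - 560) - 21*(1 - 21 - 55) = -559 - 21*(-75) = -559 + 1575 = 1016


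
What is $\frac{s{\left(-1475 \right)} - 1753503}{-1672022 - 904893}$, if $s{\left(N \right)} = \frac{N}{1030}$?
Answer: $\frac{361221913}{530844490} \approx 0.68047$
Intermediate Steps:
$s{\left(N \right)} = \frac{N}{1030}$ ($s{\left(N \right)} = N \frac{1}{1030} = \frac{N}{1030}$)
$\frac{s{\left(-1475 \right)} - 1753503}{-1672022 - 904893} = \frac{\frac{1}{1030} \left(-1475\right) - 1753503}{-1672022 - 904893} = \frac{- \frac{295}{206} - 1753503}{-2576915} = \left(- \frac{361221913}{206}\right) \left(- \frac{1}{2576915}\right) = \frac{361221913}{530844490}$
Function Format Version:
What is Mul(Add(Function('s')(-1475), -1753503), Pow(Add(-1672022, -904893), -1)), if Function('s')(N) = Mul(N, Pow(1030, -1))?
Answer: Rational(361221913, 530844490) ≈ 0.68047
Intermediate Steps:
Function('s')(N) = Mul(Rational(1, 1030), N) (Function('s')(N) = Mul(N, Rational(1, 1030)) = Mul(Rational(1, 1030), N))
Mul(Add(Function('s')(-1475), -1753503), Pow(Add(-1672022, -904893), -1)) = Mul(Add(Mul(Rational(1, 1030), -1475), -1753503), Pow(Add(-1672022, -904893), -1)) = Mul(Add(Rational(-295, 206), -1753503), Pow(-2576915, -1)) = Mul(Rational(-361221913, 206), Rational(-1, 2576915)) = Rational(361221913, 530844490)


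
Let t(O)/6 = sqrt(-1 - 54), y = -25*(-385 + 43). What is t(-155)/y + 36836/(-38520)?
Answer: -9209/9630 + I*sqrt(55)/1425 ≈ -0.95628 + 0.0052043*I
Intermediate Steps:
y = 8550 (y = -25*(-342) = 8550)
t(O) = 6*I*sqrt(55) (t(O) = 6*sqrt(-1 - 54) = 6*sqrt(-55) = 6*(I*sqrt(55)) = 6*I*sqrt(55))
t(-155)/y + 36836/(-38520) = (6*I*sqrt(55))/8550 + 36836/(-38520) = (6*I*sqrt(55))*(1/8550) + 36836*(-1/38520) = I*sqrt(55)/1425 - 9209/9630 = -9209/9630 + I*sqrt(55)/1425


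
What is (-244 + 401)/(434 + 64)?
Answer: 157/498 ≈ 0.31526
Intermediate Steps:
(-244 + 401)/(434 + 64) = 157/498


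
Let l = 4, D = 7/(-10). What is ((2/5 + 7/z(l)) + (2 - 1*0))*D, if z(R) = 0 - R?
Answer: -91/200 ≈ -0.45500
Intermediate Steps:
D = -7/10 (D = 7*(-⅒) = -7/10 ≈ -0.70000)
z(R) = -R
((2/5 + 7/z(l)) + (2 - 1*0))*D = ((2/5 + 7/((-1*4))) + (2 - 1*0))*(-7/10) = ((2*(⅕) + 7/(-4)) + (2 + 0))*(-7/10) = ((⅖ + 7*(-¼)) + 2)*(-7/10) = ((⅖ - 7/4) + 2)*(-7/10) = (-27/20 + 2)*(-7/10) = (13/20)*(-7/10) = -91/200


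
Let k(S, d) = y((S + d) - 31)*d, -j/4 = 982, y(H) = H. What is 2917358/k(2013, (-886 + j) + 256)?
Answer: 1458679/5870704 ≈ 0.24847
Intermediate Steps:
j = -3928 (j = -4*982 = -3928)
k(S, d) = d*(-31 + S + d) (k(S, d) = ((S + d) - 31)*d = (-31 + S + d)*d = d*(-31 + S + d))
2917358/k(2013, (-886 + j) + 256) = 2917358/((((-886 - 3928) + 256)*(-31 + 2013 + ((-886 - 3928) + 256)))) = 2917358/(((-4814 + 256)*(-31 + 2013 + (-4814 + 256)))) = 2917358/((-4558*(-31 + 2013 - 4558))) = 2917358/((-4558*(-2576))) = 2917358/11741408 = 2917358*(1/11741408) = 1458679/5870704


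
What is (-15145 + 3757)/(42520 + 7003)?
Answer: -11388/49523 ≈ -0.22995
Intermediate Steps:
(-15145 + 3757)/(42520 + 7003) = -11388/49523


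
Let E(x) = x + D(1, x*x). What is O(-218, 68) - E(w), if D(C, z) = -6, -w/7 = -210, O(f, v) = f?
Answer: -1682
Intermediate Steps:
w = 1470 (w = -7*(-210) = 1470)
E(x) = -6 + x (E(x) = x - 6 = -6 + x)
O(-218, 68) - E(w) = -218 - (-6 + 1470) = -218 - 1*1464 = -218 - 1464 = -1682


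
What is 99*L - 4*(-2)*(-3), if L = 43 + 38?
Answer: 7995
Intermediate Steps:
L = 81
99*L - 4*(-2)*(-3) = 99*81 - 4*(-2)*(-3) = 8019 + 8*(-3) = 8019 - 24 = 7995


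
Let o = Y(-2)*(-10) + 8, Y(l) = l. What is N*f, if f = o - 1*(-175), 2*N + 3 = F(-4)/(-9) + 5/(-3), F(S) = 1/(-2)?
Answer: -16849/36 ≈ -468.03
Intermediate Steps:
F(S) = -½
o = 28 (o = -2*(-10) + 8 = 20 + 8 = 28)
N = -83/36 (N = -3/2 + (-½/(-9) + 5/(-3))/2 = -3/2 + (-½*(-⅑) + 5*(-⅓))/2 = -3/2 + (1/18 - 5/3)/2 = -3/2 + (½)*(-29/18) = -3/2 - 29/36 = -83/36 ≈ -2.3056)
f = 203 (f = 28 - 1*(-175) = 28 + 175 = 203)
N*f = -83/36*203 = -16849/36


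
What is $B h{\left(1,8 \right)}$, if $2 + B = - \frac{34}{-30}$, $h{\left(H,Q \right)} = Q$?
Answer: $- \frac{104}{15} \approx -6.9333$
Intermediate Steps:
$B = - \frac{13}{15}$ ($B = -2 - \frac{34}{-30} = -2 - - \frac{17}{15} = -2 + \frac{17}{15} = - \frac{13}{15} \approx -0.86667$)
$B h{\left(1,8 \right)} = \left(- \frac{13}{15}\right) 8 = - \frac{104}{15}$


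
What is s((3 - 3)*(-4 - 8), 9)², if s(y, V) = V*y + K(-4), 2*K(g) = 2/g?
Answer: 1/16 ≈ 0.062500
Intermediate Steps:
K(g) = 1/g (K(g) = (2/g)/2 = 1/g)
s(y, V) = -¼ + V*y (s(y, V) = V*y + 1/(-4) = V*y - ¼ = -¼ + V*y)
s((3 - 3)*(-4 - 8), 9)² = (-¼ + 9*((3 - 3)*(-4 - 8)))² = (-¼ + 9*(0*(-12)))² = (-¼ + 9*0)² = (-¼ + 0)² = (-¼)² = 1/16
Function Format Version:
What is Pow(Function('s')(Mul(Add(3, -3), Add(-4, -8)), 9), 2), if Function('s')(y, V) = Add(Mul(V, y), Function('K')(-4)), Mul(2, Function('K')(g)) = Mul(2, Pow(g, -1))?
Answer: Rational(1, 16) ≈ 0.062500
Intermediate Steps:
Function('K')(g) = Pow(g, -1) (Function('K')(g) = Mul(Rational(1, 2), Mul(2, Pow(g, -1))) = Pow(g, -1))
Function('s')(y, V) = Add(Rational(-1, 4), Mul(V, y)) (Function('s')(y, V) = Add(Mul(V, y), Pow(-4, -1)) = Add(Mul(V, y), Rational(-1, 4)) = Add(Rational(-1, 4), Mul(V, y)))
Pow(Function('s')(Mul(Add(3, -3), Add(-4, -8)), 9), 2) = Pow(Add(Rational(-1, 4), Mul(9, Mul(Add(3, -3), Add(-4, -8)))), 2) = Pow(Add(Rational(-1, 4), Mul(9, Mul(0, -12))), 2) = Pow(Add(Rational(-1, 4), Mul(9, 0)), 2) = Pow(Add(Rational(-1, 4), 0), 2) = Pow(Rational(-1, 4), 2) = Rational(1, 16)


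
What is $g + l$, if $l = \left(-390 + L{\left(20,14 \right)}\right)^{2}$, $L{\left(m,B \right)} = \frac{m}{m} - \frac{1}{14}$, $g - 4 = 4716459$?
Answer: $\frac{954096557}{196} \approx 4.8678 \cdot 10^{6}$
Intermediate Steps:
$g = 4716463$ ($g = 4 + 4716459 = 4716463$)
$L{\left(m,B \right)} = \frac{13}{14}$ ($L{\left(m,B \right)} = 1 - \frac{1}{14} = \frac{13}{14}$)
$l = \frac{29669809}{196}$ ($l = \left(-390 + \frac{13}{14}\right)^{2} = \left(- \frac{5447}{14}\right)^{2} = \frac{29669809}{196} \approx 1.5138 \cdot 10^{5}$)
$g + l = 4716463 + \frac{29669809}{196} = \frac{954096557}{196}$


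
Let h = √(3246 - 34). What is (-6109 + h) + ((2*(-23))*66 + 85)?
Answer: -9060 + 2*√803 ≈ -9003.3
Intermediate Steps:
h = 2*√803 (h = √3212 = 2*√803 ≈ 56.674)
(-6109 + h) + ((2*(-23))*66 + 85) = (-6109 + 2*√803) + ((2*(-23))*66 + 85) = (-6109 + 2*√803) + (-46*66 + 85) = (-6109 + 2*√803) + (-3036 + 85) = (-6109 + 2*√803) - 2951 = -9060 + 2*√803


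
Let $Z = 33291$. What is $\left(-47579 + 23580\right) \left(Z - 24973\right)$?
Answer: $-199623682$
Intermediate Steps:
$\left(-47579 + 23580\right) \left(Z - 24973\right) = \left(-47579 + 23580\right) \left(33291 - 24973\right) = \left(-23999\right) 8318 = -199623682$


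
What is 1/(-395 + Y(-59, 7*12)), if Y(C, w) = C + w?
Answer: -1/370 ≈ -0.0027027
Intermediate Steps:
1/(-395 + Y(-59, 7*12)) = 1/(-395 + (-59 + 7*12)) = 1/(-395 + (-59 + 84)) = 1/(-395 + 25) = 1/(-370) = -1/370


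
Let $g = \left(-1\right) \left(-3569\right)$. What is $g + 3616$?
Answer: $7185$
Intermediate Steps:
$g = 3569$
$g + 3616 = 3569 + 3616 = 7185$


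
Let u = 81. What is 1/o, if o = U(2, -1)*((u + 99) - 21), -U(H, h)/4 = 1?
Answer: -1/636 ≈ -0.0015723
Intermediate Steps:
U(H, h) = -4 (U(H, h) = -4*1 = -4)
o = -636 (o = -4*((81 + 99) - 21) = -4*(180 - 21) = -4*159 = -636)
1/o = 1/(-636) = -1/636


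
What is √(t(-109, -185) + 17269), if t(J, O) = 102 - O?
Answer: 2*√4389 ≈ 132.50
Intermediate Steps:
√(t(-109, -185) + 17269) = √((102 - 1*(-185)) + 17269) = √((102 + 185) + 17269) = √(287 + 17269) = √17556 = 2*√4389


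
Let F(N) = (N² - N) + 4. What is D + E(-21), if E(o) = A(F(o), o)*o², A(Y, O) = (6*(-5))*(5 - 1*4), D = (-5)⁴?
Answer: -12605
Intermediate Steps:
F(N) = 4 + N² - N
D = 625
A(Y, O) = -30 (A(Y, O) = -30*(5 - 4) = -30*1 = -30)
E(o) = -30*o²
D + E(-21) = 625 - 30*(-21)² = 625 - 30*441 = 625 - 13230 = -12605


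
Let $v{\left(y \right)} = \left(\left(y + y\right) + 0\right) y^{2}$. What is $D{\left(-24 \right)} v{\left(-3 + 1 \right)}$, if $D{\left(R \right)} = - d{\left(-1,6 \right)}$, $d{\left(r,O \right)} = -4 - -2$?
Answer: $-32$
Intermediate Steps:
$d{\left(r,O \right)} = -2$ ($d{\left(r,O \right)} = -4 + 2 = -2$)
$D{\left(R \right)} = 2$ ($D{\left(R \right)} = \left(-1\right) \left(-2\right) = 2$)
$v{\left(y \right)} = 2 y^{3}$ ($v{\left(y \right)} = \left(2 y + 0\right) y^{2} = 2 y y^{2} = 2 y^{3}$)
$D{\left(-24 \right)} v{\left(-3 + 1 \right)} = 2 \cdot 2 \left(-3 + 1\right)^{3} = 2 \cdot 2 \left(-2\right)^{3} = 2 \cdot 2 \left(-8\right) = 2 \left(-16\right) = -32$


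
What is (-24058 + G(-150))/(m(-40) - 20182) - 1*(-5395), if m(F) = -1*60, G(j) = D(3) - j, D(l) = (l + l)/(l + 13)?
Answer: 873835981/161936 ≈ 5396.2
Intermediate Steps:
D(l) = 2*l/(13 + l) (D(l) = (2*l)/(13 + l) = 2*l/(13 + l))
G(j) = 3/8 - j (G(j) = 2*3/(13 + 3) - j = 2*3/16 - j = 2*3*(1/16) - j = 3/8 - j)
m(F) = -60
(-24058 + G(-150))/(m(-40) - 20182) - 1*(-5395) = (-24058 + (3/8 - 1*(-150)))/(-60 - 20182) - 1*(-5395) = (-24058 + (3/8 + 150))/(-20242) + 5395 = (-24058 + 1203/8)*(-1/20242) + 5395 = -191261/8*(-1/20242) + 5395 = 191261/161936 + 5395 = 873835981/161936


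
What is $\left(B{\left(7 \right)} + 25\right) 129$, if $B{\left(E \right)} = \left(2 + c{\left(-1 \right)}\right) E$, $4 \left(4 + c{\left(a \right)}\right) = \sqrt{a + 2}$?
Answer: $\frac{6579}{4} \approx 1644.8$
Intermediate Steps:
$c{\left(a \right)} = -4 + \frac{\sqrt{2 + a}}{4}$ ($c{\left(a \right)} = -4 + \frac{\sqrt{a + 2}}{4} = -4 + \frac{\sqrt{2 + a}}{4}$)
$B{\left(E \right)} = - \frac{7 E}{4}$ ($B{\left(E \right)} = \left(2 - \left(4 - \frac{\sqrt{2 - 1}}{4}\right)\right) E = \left(2 - \left(4 - \frac{\sqrt{1}}{4}\right)\right) E = \left(2 + \left(-4 + \frac{1}{4} \cdot 1\right)\right) E = \left(2 + \left(-4 + \frac{1}{4}\right)\right) E = \left(2 - \frac{15}{4}\right) E = - \frac{7 E}{4}$)
$\left(B{\left(7 \right)} + 25\right) 129 = \left(\left(- \frac{7}{4}\right) 7 + 25\right) 129 = \left(- \frac{49}{4} + 25\right) 129 = \frac{51}{4} \cdot 129 = \frac{6579}{4}$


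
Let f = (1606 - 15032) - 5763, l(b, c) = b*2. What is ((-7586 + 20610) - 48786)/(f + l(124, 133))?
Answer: 35762/18941 ≈ 1.8881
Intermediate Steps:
l(b, c) = 2*b
f = -19189 (f = -13426 - 5763 = -19189)
((-7586 + 20610) - 48786)/(f + l(124, 133)) = ((-7586 + 20610) - 48786)/(-19189 + 2*124) = (13024 - 48786)/(-19189 + 248) = -35762/(-18941) = -35762*(-1/18941) = 35762/18941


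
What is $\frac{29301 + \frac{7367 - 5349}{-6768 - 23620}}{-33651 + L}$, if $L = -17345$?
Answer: $- \frac{445198385}{774833224} \approx -0.57457$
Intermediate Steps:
$\frac{29301 + \frac{7367 - 5349}{-6768 - 23620}}{-33651 + L} = \frac{29301 + \frac{7367 - 5349}{-6768 - 23620}}{-33651 - 17345} = \frac{29301 + \frac{2018}{-30388}}{-50996} = \left(29301 + 2018 \left(- \frac{1}{30388}\right)\right) \left(- \frac{1}{50996}\right) = \left(29301 - \frac{1009}{15194}\right) \left(- \frac{1}{50996}\right) = \frac{445198385}{15194} \left(- \frac{1}{50996}\right) = - \frac{445198385}{774833224}$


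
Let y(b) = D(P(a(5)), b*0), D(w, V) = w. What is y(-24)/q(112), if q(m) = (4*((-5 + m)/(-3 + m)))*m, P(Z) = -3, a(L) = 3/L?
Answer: -327/47936 ≈ -0.0068216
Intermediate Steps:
y(b) = -3
q(m) = 4*m*(-5 + m)/(-3 + m) (q(m) = (4*((-5 + m)/(-3 + m)))*m = (4*(-5 + m)/(-3 + m))*m = 4*m*(-5 + m)/(-3 + m))
y(-24)/q(112) = -3*(-3 + 112)/(448*(-5 + 112)) = -3/(4*112*107/109) = -3/(4*112*(1/109)*107) = -3/47936/109 = -3*109/47936 = -327/47936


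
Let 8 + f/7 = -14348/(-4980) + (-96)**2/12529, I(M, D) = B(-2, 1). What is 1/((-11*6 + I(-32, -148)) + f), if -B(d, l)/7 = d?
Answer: -15598605/1289741239 ≈ -0.012094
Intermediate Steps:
B(d, l) = -7*d
I(M, D) = 14 (I(M, D) = -7*(-2) = 14)
f = -478613779/15598605 (f = -56 + 7*(-14348/(-4980) + (-96)**2/12529) = -56 + 7*(-14348*(-1/4980) + 9216*(1/12529)) = -56 + 7*(3587/1245 + 9216/12529) = -56 + 7*(56415443/15598605) = -56 + 394908101/15598605 = -478613779/15598605 ≈ -30.683)
1/((-11*6 + I(-32, -148)) + f) = 1/((-11*6 + 14) - 478613779/15598605) = 1/((-66 + 14) - 478613779/15598605) = 1/(-52 - 478613779/15598605) = 1/(-1289741239/15598605) = -15598605/1289741239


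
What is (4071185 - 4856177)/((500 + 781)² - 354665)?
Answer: -98124/160787 ≈ -0.61027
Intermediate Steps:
(4071185 - 4856177)/((500 + 781)² - 354665) = -784992/(1281² - 354665) = -784992/(1640961 - 354665) = -784992/1286296 = -784992*1/1286296 = -98124/160787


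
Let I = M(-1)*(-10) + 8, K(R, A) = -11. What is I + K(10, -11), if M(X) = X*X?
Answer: -13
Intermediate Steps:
M(X) = X²
I = -2 (I = (-1)²*(-10) + 8 = 1*(-10) + 8 = -10 + 8 = -2)
I + K(10, -11) = -2 - 11 = -13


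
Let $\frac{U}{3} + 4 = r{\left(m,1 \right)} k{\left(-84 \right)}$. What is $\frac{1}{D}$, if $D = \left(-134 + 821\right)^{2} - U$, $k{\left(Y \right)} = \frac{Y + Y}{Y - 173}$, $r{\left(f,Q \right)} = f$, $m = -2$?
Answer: $\frac{257}{121300125} \approx 2.1187 \cdot 10^{-6}$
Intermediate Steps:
$k{\left(Y \right)} = \frac{2 Y}{-173 + Y}$
$U = - \frac{4092}{257}$ ($U = -12 + 3 \left(- 2 \cdot 2 \left(-84\right) \frac{1}{-173 - 84}\right) = -12 + 3 \left(- 2 \cdot 2 \left(-84\right) \frac{1}{-257}\right) = -12 + 3 \left(- 2 \cdot 2 \left(-84\right) \left(- \frac{1}{257}\right)\right) = -12 + 3 \left(\left(-2\right) \frac{168}{257}\right) = -12 + 3 \left(- \frac{336}{257}\right) = -12 - \frac{1008}{257} = - \frac{4092}{257} \approx -15.922$)
$D = \frac{121300125}{257}$ ($D = \left(-134 + 821\right)^{2} - - \frac{4092}{257} = 687^{2} + \frac{4092}{257} = 471969 + \frac{4092}{257} = \frac{121300125}{257} \approx 4.7199 \cdot 10^{5}$)
$\frac{1}{D} = \frac{1}{\frac{121300125}{257}} = \frac{257}{121300125}$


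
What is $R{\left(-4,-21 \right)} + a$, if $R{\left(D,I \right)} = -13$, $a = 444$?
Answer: $431$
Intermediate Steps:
$R{\left(-4,-21 \right)} + a = -13 + 444 = 431$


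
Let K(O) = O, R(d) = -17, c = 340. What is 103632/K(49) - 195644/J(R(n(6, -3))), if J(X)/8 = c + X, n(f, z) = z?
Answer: 64549633/31654 ≈ 2039.2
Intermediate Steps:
J(X) = 2720 + 8*X (J(X) = 8*(340 + X) = 2720 + 8*X)
103632/K(49) - 195644/J(R(n(6, -3))) = 103632/49 - 195644/(2720 + 8*(-17)) = 103632*(1/49) - 195644/(2720 - 136) = 103632/49 - 195644/2584 = 103632/49 - 195644*1/2584 = 103632/49 - 48911/646 = 64549633/31654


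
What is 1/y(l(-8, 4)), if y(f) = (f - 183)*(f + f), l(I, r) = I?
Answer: 1/3056 ≈ 0.00032723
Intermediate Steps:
y(f) = 2*f*(-183 + f) (y(f) = (-183 + f)*(2*f) = 2*f*(-183 + f))
1/y(l(-8, 4)) = 1/(2*(-8)*(-183 - 8)) = 1/(2*(-8)*(-191)) = 1/3056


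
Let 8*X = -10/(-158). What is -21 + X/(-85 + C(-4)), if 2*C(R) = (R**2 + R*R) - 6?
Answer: -955589/45504 ≈ -21.000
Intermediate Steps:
C(R) = -3 + R**2 (C(R) = ((R**2 + R*R) - 6)/2 = ((R**2 + R**2) - 6)/2 = (2*R**2 - 6)/2 = (-6 + 2*R**2)/2 = -3 + R**2)
X = 5/632 (X = (-10/(-158))/8 = (-10*(-1/158))/8 = (1/8)*(5/79) = 5/632 ≈ 0.0079114)
-21 + X/(-85 + C(-4)) = -21 + 5/(632*(-85 + (-3 + (-4)**2))) = -21 + 5/(632*(-85 + (-3 + 16))) = -21 + 5/(632*(-85 + 13)) = -21 + (5/632)/(-72) = -21 + (5/632)*(-1/72) = -21 - 5/45504 = -955589/45504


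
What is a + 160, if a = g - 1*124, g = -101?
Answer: -65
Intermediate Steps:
a = -225 (a = -101 - 1*124 = -101 - 124 = -225)
a + 160 = -225 + 160 = -65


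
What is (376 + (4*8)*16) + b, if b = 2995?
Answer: 3883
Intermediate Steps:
(376 + (4*8)*16) + b = (376 + (4*8)*16) + 2995 = (376 + 32*16) + 2995 = (376 + 512) + 2995 = 888 + 2995 = 3883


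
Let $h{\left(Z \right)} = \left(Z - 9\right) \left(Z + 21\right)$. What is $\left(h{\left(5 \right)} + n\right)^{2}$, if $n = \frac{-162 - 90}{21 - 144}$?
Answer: $\frac{17472400}{1681} \approx 10394.0$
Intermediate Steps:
$h{\left(Z \right)} = \left(-9 + Z\right) \left(21 + Z\right)$
$n = \frac{84}{41}$ ($n = - \frac{252}{-123} = \left(-252\right) \left(- \frac{1}{123}\right) = \frac{84}{41} \approx 2.0488$)
$\left(h{\left(5 \right)} + n\right)^{2} = \left(\left(-189 + 5^{2} + 12 \cdot 5\right) + \frac{84}{41}\right)^{2} = \left(\left(-189 + 25 + 60\right) + \frac{84}{41}\right)^{2} = \left(-104 + \frac{84}{41}\right)^{2} = \left(- \frac{4180}{41}\right)^{2} = \frac{17472400}{1681}$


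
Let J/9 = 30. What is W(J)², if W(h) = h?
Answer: 72900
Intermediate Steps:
J = 270 (J = 9*30 = 270)
W(J)² = 270² = 72900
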